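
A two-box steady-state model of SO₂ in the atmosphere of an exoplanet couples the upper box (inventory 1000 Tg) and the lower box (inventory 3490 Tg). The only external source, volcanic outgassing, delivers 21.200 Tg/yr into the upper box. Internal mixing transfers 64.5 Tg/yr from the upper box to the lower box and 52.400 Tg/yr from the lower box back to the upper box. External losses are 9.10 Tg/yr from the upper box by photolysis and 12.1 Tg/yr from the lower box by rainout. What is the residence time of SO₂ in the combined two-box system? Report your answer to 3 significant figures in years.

Residence time in the combined system uses the total inventory and the total *external* removal — internal exchanges between the two boxes cancel.
M_total = 1000 + 3490 = 4490.0 Tg.
ΣF_external_out = 9.10 + 12.1 = 21.200 Tg/yr.
τ = M_total / ΣF_ext = 4490.0 / 21.200 = 211.8 yr.

212 yr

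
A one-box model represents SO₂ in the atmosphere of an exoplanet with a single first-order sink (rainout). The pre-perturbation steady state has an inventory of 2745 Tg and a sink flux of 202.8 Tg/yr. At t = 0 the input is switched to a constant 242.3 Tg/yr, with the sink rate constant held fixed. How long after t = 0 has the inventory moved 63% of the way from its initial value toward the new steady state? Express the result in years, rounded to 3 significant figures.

13.5 yr

τ = M₀/F₀ = 2745/202.8 = 13.54 yr.
The remaining gap fraction is e^(−t/τ); 63% covered ⇒ e^(−t/τ) = 0.370.
t = −τ ln(0.370) = 13.54 × 0.9943 = 13.46 yr.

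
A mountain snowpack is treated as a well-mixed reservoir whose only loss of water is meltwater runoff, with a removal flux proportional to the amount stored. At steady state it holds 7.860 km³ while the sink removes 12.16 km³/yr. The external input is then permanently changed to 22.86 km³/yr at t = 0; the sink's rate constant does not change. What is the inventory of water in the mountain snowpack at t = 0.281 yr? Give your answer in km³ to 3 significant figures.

10.3 km³

The sink rate constant is k = F₀/M₀ = 12.16/7.860 = 1.547 yr⁻¹.
Solving dM/dt = F₁ − kM with M(0) = M₀ gives M(t) = F₁/k + (M₀ − F₁/k)·e^(−kt).
F₁/k = 22.86/1.547 = 14.776 km³; kt = 1.547 × 0.281 = 0.4347, e^(−kt) = 0.6474.
M(0.281) = 14.776 + (7.860 − 14.776) × 0.6474 = 14.776 − 4.478 = 10.298 km³.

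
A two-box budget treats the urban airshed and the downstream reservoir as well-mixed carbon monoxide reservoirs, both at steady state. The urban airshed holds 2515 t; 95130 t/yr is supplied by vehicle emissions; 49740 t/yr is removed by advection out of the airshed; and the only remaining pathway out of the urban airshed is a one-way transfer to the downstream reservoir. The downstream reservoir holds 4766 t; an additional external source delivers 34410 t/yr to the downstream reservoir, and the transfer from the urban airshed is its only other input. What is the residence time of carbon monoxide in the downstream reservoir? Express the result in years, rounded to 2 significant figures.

Balance the urban airshed: ΣF_in = 95130 t/yr.
Transfer to the downstream reservoir = ΣF_in − (49740) = 45390 t/yr.
Total input to the downstream reservoir = 45390 + 34410 = 79800 t/yr; at steady state this equals its total output.
τ = M / F = 4766 / 79800 = 0.05972 yr.

0.060 yr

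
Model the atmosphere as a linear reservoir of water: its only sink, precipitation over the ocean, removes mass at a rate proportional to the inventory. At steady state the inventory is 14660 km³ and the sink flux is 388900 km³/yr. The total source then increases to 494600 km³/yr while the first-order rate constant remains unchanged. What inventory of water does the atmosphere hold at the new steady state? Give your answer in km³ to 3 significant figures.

Rate constant k = F/M = 388900 / 14660 = 26.53 yr⁻¹.
At the new steady state, source = k·M_new ⇒ M_new = 494600 / 26.53 = 18640 km³.
(Equivalently M_new = M × F_new/F_old = 14660 × 494600/388900.)

18600 km³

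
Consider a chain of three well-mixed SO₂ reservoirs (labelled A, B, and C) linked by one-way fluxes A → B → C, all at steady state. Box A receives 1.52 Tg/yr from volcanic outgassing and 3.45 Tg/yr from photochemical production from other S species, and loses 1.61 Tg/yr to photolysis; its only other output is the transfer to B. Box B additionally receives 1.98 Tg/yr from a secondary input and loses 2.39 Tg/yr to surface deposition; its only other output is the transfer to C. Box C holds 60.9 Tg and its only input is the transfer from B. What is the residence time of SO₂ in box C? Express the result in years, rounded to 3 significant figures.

20.6 yr

Box A: F(A→B) = (1.52 + 3.45) − 1.61 = 3.3600 Tg/yr.
Box B: F(B→C) = (3.3600 + 1.98) − 2.39 = 2.9500 Tg/yr.
Box C throughput = its input = 2.9500 Tg/yr; τ = 60.9 / 2.9500 = 20.64 yr.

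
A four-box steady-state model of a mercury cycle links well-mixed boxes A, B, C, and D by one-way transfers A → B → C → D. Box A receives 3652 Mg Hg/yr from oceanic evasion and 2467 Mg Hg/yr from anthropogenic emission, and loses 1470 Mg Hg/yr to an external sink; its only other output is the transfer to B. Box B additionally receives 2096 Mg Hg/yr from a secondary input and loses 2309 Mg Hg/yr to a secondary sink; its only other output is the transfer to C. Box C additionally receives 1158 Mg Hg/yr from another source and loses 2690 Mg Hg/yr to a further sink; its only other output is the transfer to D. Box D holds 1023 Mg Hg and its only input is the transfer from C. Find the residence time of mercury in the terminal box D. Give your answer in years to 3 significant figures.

Box A: F(A→B) = (3652 + 2467) − 1470 = 4649.0 Mg Hg/yr.
Box B: F(B→C) = (4649.0 + 2096) − 2309 = 4436.0 Mg Hg/yr.
Box C: F(C→D) = (4436.0 + 1158) − 2690 = 2904.0 Mg Hg/yr.
Box D throughput = its input = 2904.0 Mg Hg/yr; τ = 1023 / 2904.0 = 0.3523 yr.

0.352 yr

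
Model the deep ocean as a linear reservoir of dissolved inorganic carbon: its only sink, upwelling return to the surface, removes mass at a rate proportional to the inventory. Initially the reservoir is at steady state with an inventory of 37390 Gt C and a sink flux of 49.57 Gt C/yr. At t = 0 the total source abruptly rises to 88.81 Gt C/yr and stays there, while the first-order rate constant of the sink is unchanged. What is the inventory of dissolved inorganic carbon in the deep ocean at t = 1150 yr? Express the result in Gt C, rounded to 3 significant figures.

Residence time τ = M₀/F₀ = 754.3 yr. The eventual steady state is M_∞ = M₀·(F₁/F₀) = 37390 × 88.81/49.57 = 66988 Gt C.
The anomaly ΔM(t) = M(t) − M_∞ decays as ΔM₀·e^(−t/τ) with ΔM₀ = 37390 − 66988 = −29600 Gt C.
At t = 1150 yr, e^(−t/τ) = e^(−1.525) = 0.2177, so ΔM = −6444 Gt C and M = 66988 − 6444 = 60545 Gt C.

60500 Gt C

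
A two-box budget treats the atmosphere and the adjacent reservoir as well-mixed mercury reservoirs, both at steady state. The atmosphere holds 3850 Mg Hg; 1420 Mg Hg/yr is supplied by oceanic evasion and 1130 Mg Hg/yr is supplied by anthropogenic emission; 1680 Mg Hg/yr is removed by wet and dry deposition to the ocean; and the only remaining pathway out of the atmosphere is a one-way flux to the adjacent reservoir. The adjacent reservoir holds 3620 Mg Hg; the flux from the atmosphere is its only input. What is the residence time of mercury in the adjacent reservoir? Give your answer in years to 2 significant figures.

Balance the atmosphere: ΣF_in = 1420 + 1130 = 2550.0 Mg Hg/yr.
Flux to the adjacent reservoir = ΣF_in − (1680) = 870.00 Mg Hg/yr.
At steady state the output of the adjacent reservoir equals its input, 870.00 Mg Hg/yr.
τ = M / F = 3620 / 870.00 = 4.161 yr.

4.2 yr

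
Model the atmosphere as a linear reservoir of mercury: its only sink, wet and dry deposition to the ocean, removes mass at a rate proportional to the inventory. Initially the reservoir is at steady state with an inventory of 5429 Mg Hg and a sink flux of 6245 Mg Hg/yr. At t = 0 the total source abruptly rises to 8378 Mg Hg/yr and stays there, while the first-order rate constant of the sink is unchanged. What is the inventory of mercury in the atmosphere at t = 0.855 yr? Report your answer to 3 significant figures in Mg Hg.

6590 Mg Hg

τ = M₀/F₀ = 5429/6245 = 0.8693 yr; rate constant k = 1/τ.
New steady state M_∞ = F₁/k = F₁·τ = 8378 × 0.8693 = 7283.3 Mg Hg.
M(t) = M_∞ + (M₀ − M_∞)·e^(−t/τ); t/τ = 0.855/0.8693 = 0.9835, so e^(−t/τ) = 0.3740.
M(t) = 7283.3 − 1854 × 0.3740 = 6589.8 Mg Hg.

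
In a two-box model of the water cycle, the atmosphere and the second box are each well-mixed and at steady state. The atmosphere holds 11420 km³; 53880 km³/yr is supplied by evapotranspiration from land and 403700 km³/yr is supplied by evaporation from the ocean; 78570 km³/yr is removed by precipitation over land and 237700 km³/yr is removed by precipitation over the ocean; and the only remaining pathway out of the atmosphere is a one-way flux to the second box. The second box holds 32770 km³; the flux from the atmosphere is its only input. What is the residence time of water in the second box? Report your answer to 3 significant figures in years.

0.232 yr

Balance the atmosphere: ΣF_in = 53880 + 403700 = 457580 km³/yr.
Flux to the second box = ΣF_in − (78570 + 237700) = 141310 km³/yr.
At steady state the output of the second box equals its input, 141310 km³/yr.
τ = M / F = 32770 / 141310 = 0.2319 yr.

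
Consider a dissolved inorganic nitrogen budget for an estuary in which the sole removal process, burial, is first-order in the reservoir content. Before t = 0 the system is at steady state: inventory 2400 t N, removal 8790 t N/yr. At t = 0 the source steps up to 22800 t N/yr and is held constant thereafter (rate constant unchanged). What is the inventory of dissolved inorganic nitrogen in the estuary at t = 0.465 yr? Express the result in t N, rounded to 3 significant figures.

5530 t N

The sink rate constant is k = F₀/M₀ = 8790/2400 = 3.663 yr⁻¹.
Solving dM/dt = F₁ − kM with M(0) = M₀ gives M(t) = F₁/k + (M₀ − F₁/k)·e^(−kt).
F₁/k = 22800/3.663 = 6225.3 t N; kt = 3.663 × 0.465 = 1.703, e^(−kt) = 0.1821.
M(0.465) = 6225.3 + (2400 − 6225.3) × 0.1821 = 6225.3 − 696.7 = 5528.6 t N.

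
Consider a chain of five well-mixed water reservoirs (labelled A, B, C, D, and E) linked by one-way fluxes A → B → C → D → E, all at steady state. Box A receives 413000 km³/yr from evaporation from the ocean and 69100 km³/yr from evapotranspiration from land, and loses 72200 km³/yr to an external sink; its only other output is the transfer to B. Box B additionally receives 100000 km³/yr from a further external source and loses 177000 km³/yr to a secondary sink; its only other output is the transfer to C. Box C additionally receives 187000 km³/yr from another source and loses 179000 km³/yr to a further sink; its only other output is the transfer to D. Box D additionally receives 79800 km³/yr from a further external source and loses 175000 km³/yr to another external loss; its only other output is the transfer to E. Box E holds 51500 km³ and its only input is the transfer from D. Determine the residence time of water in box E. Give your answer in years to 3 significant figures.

0.210 yr

Box A: F(A→B) = (413000 + 69100) − 72200 = 409900 km³/yr.
Box B: F(B→C) = (409900 + 100000) − 177000 = 332900 km³/yr.
Box C: F(C→D) = (332900 + 187000) − 179000 = 340900 km³/yr.
Box D: F(D→E) = (340900 + 79800) − 175000 = 245700 km³/yr.
Box E throughput = its input = 245700 km³/yr; τ = 51500 / 245700 = 0.2096 yr.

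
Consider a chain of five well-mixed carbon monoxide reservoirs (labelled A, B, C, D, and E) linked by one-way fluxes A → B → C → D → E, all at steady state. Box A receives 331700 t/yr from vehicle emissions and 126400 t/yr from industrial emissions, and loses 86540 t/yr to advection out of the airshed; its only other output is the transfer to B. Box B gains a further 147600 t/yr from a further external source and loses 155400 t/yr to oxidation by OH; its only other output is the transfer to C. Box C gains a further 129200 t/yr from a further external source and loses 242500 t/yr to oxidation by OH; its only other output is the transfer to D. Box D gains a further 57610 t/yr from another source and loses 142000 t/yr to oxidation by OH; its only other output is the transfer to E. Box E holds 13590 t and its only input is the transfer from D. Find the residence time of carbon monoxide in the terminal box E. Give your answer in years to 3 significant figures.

Box A: F(A→B) = (331700 + 126400) − 86540 = 371560 t/yr.
Box B: F(B→C) = (371560 + 147600) − 155400 = 363760 t/yr.
Box C: F(C→D) = (363760 + 129200) − 242500 = 250460 t/yr.
Box D: F(D→E) = (250460 + 57610) − 142000 = 166070 t/yr.
Box E throughput = its input = 166070 t/yr; τ = 13590 / 166070 = 0.08183 yr.

0.0818 yr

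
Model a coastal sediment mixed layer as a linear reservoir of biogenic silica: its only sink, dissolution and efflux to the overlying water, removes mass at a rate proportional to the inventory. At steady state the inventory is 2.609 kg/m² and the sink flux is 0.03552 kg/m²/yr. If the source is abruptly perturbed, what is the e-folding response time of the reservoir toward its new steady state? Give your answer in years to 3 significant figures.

73.5 yr

For a linear reservoir the response time equals the residence time τ = M/F.
τ = 2.609 / 0.03552 = 73.45 yr.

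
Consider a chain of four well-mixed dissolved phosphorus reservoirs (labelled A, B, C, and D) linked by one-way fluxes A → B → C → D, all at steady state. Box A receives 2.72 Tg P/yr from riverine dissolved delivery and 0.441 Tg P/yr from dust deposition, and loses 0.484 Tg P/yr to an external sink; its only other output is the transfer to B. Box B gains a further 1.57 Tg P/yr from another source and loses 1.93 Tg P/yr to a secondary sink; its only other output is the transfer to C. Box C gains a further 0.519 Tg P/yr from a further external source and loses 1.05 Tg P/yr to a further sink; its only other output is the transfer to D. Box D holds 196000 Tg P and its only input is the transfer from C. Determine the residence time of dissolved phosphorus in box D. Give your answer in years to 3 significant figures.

110000 yr

Box A: F(A→B) = (2.72 + 0.441) − 0.484 = 2.6770 Tg P/yr.
Box B: F(B→C) = (2.6770 + 1.57) − 1.93 = 2.3170 Tg P/yr.
Box C: F(C→D) = (2.3170 + 0.519) − 1.05 = 1.7860 Tg P/yr.
Box D throughput = its input = 1.7860 Tg P/yr; τ = 196000 / 1.7860 = 109700 yr.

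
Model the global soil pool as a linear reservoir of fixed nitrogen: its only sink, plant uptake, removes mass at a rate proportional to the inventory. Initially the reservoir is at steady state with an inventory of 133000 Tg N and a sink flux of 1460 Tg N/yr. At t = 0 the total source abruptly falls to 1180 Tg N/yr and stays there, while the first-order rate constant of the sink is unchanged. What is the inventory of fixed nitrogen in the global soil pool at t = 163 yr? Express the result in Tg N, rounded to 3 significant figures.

The sink rate constant is k = F₀/M₀ = 1460/133000 = 0.01098 yr⁻¹.
Solving dM/dt = F₁ − kM with M(0) = M₀ gives M(t) = F₁/k + (M₀ − F₁/k)·e^(−kt).
F₁/k = 1180/0.01098 = 107490 Tg N; kt = 0.01098 × 163 = 1.789, e^(−kt) = 0.1671.
M(163) = 107490 + (133000 − 107490) × 0.1671 = 107490 + 4262 = 111750 Tg N.

112000 Tg N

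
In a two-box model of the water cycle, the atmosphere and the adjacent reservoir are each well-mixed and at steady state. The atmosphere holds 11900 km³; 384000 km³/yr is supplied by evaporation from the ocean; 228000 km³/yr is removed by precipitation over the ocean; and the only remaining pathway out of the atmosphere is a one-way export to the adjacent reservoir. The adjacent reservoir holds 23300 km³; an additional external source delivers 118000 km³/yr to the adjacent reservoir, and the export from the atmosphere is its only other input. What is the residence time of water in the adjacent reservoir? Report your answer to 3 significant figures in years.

0.0850 yr

Balance the atmosphere: ΣF_in = 384000 km³/yr.
Export to the adjacent reservoir = ΣF_in − (228000) = 156000 km³/yr.
Total input to the adjacent reservoir = 156000 + 118000 = 274000 km³/yr; at steady state this equals its total output.
τ = M / F = 23300 / 274000 = 0.08504 yr.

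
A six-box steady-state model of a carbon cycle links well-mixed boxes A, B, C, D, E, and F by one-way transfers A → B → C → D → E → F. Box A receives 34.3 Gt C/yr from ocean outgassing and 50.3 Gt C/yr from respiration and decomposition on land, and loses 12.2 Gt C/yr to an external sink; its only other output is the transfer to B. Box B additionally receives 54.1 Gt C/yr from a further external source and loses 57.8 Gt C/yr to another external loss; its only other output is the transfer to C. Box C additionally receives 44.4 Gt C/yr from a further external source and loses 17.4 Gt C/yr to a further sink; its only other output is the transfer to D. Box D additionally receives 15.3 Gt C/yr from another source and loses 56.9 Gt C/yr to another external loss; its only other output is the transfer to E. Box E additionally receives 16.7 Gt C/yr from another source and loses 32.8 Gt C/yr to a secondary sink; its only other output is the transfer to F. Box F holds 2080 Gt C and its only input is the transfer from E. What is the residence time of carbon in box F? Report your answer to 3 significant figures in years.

Box A: F(A→B) = (34.3 + 50.3) − 12.2 = 72.400 Gt C/yr.
Box B: F(B→C) = (72.400 + 54.1) − 57.8 = 68.700 Gt C/yr.
Box C: F(C→D) = (68.700 + 44.4) − 17.4 = 95.700 Gt C/yr.
Box D: F(D→E) = (95.700 + 15.3) − 56.9 = 54.100 Gt C/yr.
Box E: F(E→F) = (54.100 + 16.7) − 32.8 = 38.000 Gt C/yr.
Box F throughput = its input = 38.000 Gt C/yr; τ = 2080 / 38.000 = 54.74 yr.

54.7 yr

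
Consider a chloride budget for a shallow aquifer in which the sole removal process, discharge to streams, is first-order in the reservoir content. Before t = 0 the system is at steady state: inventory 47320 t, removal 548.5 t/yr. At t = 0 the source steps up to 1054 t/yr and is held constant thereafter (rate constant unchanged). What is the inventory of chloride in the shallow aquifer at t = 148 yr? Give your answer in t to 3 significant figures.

83100 t

Residence time τ = M₀/F₀ = 86.27 yr. The eventual steady state is M_∞ = M₀·(F₁/F₀) = 47320 × 1054/548.5 = 90930 t.
The anomaly ΔM(t) = M(t) − M_∞ decays as ΔM₀·e^(−t/τ) with ΔM₀ = 47320 − 90930 = −43610 t.
At t = 148 yr, e^(−t/τ) = e^(−1.716) = 0.1799, so ΔM = −7844 t and M = 90930 − 7844 = 83086 t.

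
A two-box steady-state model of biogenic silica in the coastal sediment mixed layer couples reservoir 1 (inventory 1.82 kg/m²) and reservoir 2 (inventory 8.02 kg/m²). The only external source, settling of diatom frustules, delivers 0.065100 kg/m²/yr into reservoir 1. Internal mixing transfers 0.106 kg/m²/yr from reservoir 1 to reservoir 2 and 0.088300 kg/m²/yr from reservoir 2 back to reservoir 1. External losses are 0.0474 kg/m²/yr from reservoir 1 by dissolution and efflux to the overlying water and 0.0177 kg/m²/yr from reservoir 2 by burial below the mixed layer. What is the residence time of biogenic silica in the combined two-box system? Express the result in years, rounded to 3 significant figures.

151 yr

Residence time in the combined system uses the total inventory and the total *external* removal — internal exchanges between the two boxes cancel.
M_total = 1.82 + 8.02 = 9.8400 kg/m².
ΣF_external_out = 0.0474 + 0.0177 = 0.065100 kg/m²/yr.
τ = M_total / ΣF_ext = 9.8400 / 0.065100 = 151.2 yr.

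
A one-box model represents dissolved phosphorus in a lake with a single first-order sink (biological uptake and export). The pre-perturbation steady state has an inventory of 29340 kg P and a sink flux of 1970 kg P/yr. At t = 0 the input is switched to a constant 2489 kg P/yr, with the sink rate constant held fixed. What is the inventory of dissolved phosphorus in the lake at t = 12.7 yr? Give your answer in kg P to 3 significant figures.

33800 kg P

Residence time τ = M₀/F₀ = 14.89 yr. The eventual steady state is M_∞ = M₀·(F₁/F₀) = 29340 × 2489/1970 = 37070 kg P.
The anomaly ΔM(t) = M(t) − M_∞ decays as ΔM₀·e^(−t/τ) with ΔM₀ = 29340 − 37070 = −7730 kg P.
At t = 12.7 yr, e^(−t/τ) = e^(−0.8527) = 0.4263, so ΔM = −3295 kg P and M = 37070 − 3295 = 33775 kg P.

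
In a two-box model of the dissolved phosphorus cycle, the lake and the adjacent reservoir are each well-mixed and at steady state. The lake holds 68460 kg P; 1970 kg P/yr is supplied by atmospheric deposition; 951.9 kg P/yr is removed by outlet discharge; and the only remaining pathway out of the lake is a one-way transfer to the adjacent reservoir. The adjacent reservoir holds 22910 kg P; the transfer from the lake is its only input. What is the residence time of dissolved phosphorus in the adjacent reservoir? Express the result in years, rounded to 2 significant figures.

Balance the lake: ΣF_in = 1970.0 kg P/yr.
Transfer to the adjacent reservoir = ΣF_in − (951.9) = 1018.1 kg P/yr.
At steady state the output of the adjacent reservoir equals its input, 1018.1 kg P/yr.
τ = M / F = 22910 / 1018.1 = 22.50 yr.

23 yr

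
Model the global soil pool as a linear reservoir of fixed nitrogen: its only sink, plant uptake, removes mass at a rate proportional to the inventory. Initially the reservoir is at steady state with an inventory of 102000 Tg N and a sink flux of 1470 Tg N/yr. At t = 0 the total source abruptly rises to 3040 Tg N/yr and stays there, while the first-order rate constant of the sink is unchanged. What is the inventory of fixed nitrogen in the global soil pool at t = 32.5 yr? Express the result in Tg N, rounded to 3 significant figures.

The sink rate constant is k = F₀/M₀ = 1470/102000 = 0.01441 yr⁻¹.
Solving dM/dt = F₁ − kM with M(0) = M₀ gives M(t) = F₁/k + (M₀ − F₁/k)·e^(−kt).
F₁/k = 3040/0.01441 = 210940 Tg N; kt = 0.01441 × 32.5 = 0.4684, e^(−kt) = 0.6260.
M(32.5) = 210940 + (102000 − 210940) × 0.6260 = 210940 − 68200 = 142740 Tg N.

143000 Tg N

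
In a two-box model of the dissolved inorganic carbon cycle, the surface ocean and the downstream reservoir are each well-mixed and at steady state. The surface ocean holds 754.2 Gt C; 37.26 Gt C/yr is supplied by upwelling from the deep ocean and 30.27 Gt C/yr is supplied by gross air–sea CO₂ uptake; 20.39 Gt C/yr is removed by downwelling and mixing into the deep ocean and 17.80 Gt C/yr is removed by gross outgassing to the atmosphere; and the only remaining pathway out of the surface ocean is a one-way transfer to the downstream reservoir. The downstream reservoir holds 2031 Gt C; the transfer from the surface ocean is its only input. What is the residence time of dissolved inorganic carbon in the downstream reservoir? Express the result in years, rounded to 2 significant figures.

Balance the surface ocean: ΣF_in = 37.26 + 30.27 = 67.530 Gt C/yr.
Transfer to the downstream reservoir = ΣF_in − (20.39 + 17.80) = 29.340 Gt C/yr.
At steady state the output of the downstream reservoir equals its input, 29.340 Gt C/yr.
τ = M / F = 2031 / 29.340 = 69.22 yr.

69 yr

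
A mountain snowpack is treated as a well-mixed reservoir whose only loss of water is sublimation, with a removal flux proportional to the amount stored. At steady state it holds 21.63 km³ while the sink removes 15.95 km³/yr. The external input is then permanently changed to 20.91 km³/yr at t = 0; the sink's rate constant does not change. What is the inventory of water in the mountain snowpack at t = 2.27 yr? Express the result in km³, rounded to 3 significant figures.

27.1 km³

The sink rate constant is k = F₀/M₀ = 15.95/21.63 = 0.7374 yr⁻¹.
Solving dM/dt = F₁ − kM with M(0) = M₀ gives M(t) = F₁/k + (M₀ − F₁/k)·e^(−kt).
F₁/k = 20.91/0.7374 = 28.356 km³; kt = 0.7374 × 2.27 = 1.674, e^(−kt) = 0.1875.
M(2.27) = 28.356 + (21.63 − 28.356) × 0.1875 = 28.356 − 1.261 = 27.095 km³.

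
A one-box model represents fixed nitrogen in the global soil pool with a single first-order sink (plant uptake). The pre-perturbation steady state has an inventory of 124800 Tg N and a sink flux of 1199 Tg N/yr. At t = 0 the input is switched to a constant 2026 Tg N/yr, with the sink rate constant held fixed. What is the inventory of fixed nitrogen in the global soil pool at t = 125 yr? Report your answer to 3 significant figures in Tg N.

185000 Tg N

τ = M₀/F₀ = 124800/1199 = 104.1 yr; rate constant k = 1/τ.
New steady state M_∞ = F₁/k = F₁·τ = 2026 × 104.1 = 210880 Tg N.
M(t) = M_∞ + (M₀ − M_∞)·e^(−t/τ); t/τ = 125/104.1 = 1.201, so e^(−t/τ) = 0.3009.
M(t) = 210880 − 86080 × 0.3009 = 184980 Tg N.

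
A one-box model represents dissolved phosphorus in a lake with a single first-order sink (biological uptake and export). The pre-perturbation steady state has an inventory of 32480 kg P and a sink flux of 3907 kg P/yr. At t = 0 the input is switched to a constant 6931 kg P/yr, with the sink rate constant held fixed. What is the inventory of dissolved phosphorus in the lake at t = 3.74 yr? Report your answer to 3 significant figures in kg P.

τ = M₀/F₀ = 32480/3907 = 8.313 yr; rate constant k = 1/τ.
New steady state M_∞ = F₁/k = F₁·τ = 6931 × 8.313 = 57619 kg P.
M(t) = M_∞ + (M₀ − M_∞)·e^(−t/τ); t/τ = 3.74/8.313 = 0.4499, so e^(−t/τ) = 0.6377.
M(t) = 57619 − 25140 × 0.6377 = 41588 kg P.

41600 kg P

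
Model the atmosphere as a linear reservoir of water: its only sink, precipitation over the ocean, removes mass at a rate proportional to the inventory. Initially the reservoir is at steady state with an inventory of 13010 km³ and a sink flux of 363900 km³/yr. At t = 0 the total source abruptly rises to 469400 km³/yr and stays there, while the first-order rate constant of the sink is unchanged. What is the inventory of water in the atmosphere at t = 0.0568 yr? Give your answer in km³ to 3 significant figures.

Residence time τ = M₀/F₀ = 0.03575 yr. The eventual steady state is M_∞ = M₀·(F₁/F₀) = 13010 × 469400/363900 = 16782 km³.
The anomaly ΔM(t) = M(t) − M_∞ decays as ΔM₀·e^(−t/τ) with ΔM₀ = 13010 − 16782 = −3772 km³.
At t = 0.0568 yr, e^(−t/τ) = e^(−1.589) = 0.2042, so ΔM = −770.1 km³ and M = 16782 − 770.1 = 16012 km³.

16000 km³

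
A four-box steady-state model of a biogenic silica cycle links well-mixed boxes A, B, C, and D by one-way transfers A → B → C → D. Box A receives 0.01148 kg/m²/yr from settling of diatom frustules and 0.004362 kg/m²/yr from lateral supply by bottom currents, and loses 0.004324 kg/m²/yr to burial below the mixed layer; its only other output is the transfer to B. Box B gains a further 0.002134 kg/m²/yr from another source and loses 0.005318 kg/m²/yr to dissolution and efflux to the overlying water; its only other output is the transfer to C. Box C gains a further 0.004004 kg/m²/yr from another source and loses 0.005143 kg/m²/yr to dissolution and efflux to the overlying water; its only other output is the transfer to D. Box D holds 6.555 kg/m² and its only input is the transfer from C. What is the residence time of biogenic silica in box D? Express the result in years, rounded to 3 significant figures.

911 yr

Box A: F(A→B) = (0.01148 + 0.004362) − 0.004324 = 0.011518 kg/m²/yr.
Box B: F(B→C) = (0.011518 + 0.002134) − 0.005318 = 0.0083340 kg/m²/yr.
Box C: F(C→D) = (0.0083340 + 0.004004) − 0.005143 = 0.0071950 kg/m²/yr.
Box D throughput = its input = 0.0071950 kg/m²/yr; τ = 6.555 / 0.0071950 = 911.0 yr.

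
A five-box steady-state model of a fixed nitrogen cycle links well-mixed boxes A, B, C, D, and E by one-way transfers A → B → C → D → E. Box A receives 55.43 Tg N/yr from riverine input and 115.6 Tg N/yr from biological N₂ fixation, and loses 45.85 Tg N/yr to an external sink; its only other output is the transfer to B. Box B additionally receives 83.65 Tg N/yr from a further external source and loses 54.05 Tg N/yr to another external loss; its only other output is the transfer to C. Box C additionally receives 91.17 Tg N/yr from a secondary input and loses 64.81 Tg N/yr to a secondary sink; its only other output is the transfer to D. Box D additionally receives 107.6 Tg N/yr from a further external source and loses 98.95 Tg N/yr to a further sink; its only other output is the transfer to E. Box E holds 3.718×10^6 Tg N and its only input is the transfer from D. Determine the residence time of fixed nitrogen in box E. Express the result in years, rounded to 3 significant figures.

19600 yr

Box A: F(A→B) = (55.43 + 115.6) − 45.85 = 125.18 Tg N/yr.
Box B: F(B→C) = (125.18 + 83.65) − 54.05 = 154.78 Tg N/yr.
Box C: F(C→D) = (154.78 + 91.17) − 64.81 = 181.14 Tg N/yr.
Box D: F(D→E) = (181.14 + 107.6) − 98.95 = 189.79 Tg N/yr.
Box E throughput = its input = 189.79 Tg N/yr; τ = 3.718×10^6 / 189.79 = 19590 yr.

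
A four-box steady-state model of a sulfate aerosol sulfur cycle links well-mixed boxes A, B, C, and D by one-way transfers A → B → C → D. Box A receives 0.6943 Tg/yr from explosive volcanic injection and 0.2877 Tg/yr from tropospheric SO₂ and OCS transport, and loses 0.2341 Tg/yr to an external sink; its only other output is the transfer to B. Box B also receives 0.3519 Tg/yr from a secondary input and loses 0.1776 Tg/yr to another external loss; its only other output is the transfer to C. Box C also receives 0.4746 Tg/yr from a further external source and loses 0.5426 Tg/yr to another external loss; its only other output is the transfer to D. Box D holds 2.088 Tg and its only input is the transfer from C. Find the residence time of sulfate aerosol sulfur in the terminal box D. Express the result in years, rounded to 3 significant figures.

Box A: F(A→B) = (0.6943 + 0.2877) − 0.2341 = 0.74790 Tg/yr.
Box B: F(B→C) = (0.74790 + 0.3519) − 0.1776 = 0.92220 Tg/yr.
Box C: F(C→D) = (0.92220 + 0.4746) − 0.5426 = 0.85420 Tg/yr.
Box D throughput = its input = 0.85420 Tg/yr; τ = 2.088 / 0.85420 = 2.444 yr.

2.44 yr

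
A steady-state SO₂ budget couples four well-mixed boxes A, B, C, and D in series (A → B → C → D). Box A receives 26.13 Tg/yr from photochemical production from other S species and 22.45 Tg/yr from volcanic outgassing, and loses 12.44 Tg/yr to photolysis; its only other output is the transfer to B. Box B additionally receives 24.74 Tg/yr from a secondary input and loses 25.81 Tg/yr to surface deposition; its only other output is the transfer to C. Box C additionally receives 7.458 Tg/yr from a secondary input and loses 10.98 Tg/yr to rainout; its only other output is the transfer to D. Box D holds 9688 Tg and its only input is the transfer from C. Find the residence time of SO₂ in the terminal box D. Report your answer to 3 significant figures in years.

307 yr

Box A: F(A→B) = (26.13 + 22.45) − 12.44 = 36.140 Tg/yr.
Box B: F(B→C) = (36.140 + 24.74) − 25.81 = 35.070 Tg/yr.
Box C: F(C→D) = (35.070 + 7.458) − 10.98 = 31.548 Tg/yr.
Box D throughput = its input = 31.548 Tg/yr; τ = 9688 / 31.548 = 307.1 yr.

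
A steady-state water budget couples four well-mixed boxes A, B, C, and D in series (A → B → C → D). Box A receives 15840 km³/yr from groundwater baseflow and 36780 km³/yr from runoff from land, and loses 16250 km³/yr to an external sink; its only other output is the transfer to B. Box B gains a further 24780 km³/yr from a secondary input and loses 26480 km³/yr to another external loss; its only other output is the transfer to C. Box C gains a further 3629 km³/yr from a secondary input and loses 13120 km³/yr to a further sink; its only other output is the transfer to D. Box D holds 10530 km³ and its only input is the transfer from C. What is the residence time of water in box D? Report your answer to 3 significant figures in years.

0.418 yr

Box A: F(A→B) = (15840 + 36780) − 16250 = 36370 km³/yr.
Box B: F(B→C) = (36370 + 24780) − 26480 = 34670 km³/yr.
Box C: F(C→D) = (34670 + 3629) − 13120 = 25179 km³/yr.
Box D throughput = its input = 25179 km³/yr; τ = 10530 / 25179 = 0.4182 yr.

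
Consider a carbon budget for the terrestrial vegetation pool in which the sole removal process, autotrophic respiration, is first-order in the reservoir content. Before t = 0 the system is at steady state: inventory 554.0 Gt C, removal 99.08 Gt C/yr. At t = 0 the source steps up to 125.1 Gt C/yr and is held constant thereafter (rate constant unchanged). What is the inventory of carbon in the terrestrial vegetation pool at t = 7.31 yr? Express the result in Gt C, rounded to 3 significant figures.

Residence time τ = M₀/F₀ = 5.591 yr. The eventual steady state is M_∞ = M₀·(F₁/F₀) = 554.0 × 125.1/99.08 = 699.49 Gt C.
The anomaly ΔM(t) = M(t) − M_∞ decays as ΔM₀·e^(−t/τ) with ΔM₀ = 554.0 − 699.49 = −145.5 Gt C.
At t = 7.31 yr, e^(−t/τ) = e^(−1.307) = 0.2705, so ΔM = −39.36 Gt C and M = 699.49 − 39.36 = 660.13 Gt C.

660 Gt C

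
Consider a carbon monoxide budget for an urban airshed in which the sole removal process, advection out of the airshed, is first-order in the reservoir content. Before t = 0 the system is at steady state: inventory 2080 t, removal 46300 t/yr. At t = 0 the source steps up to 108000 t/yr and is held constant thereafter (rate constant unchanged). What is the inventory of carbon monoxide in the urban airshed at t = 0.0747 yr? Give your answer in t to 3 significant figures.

4330 t

Residence time τ = M₀/F₀ = 0.04492 yr. The eventual steady state is M_∞ = M₀·(F₁/F₀) = 2080 × 108000/46300 = 4851.8 t.
The anomaly ΔM(t) = M(t) − M_∞ decays as ΔM₀·e^(−t/τ) with ΔM₀ = 2080 − 4851.8 = −2772 t.
At t = 0.0747 yr, e^(−t/τ) = e^(−1.663) = 0.1896, so ΔM = −525.6 t and M = 4851.8 − 525.6 = 4326.3 t.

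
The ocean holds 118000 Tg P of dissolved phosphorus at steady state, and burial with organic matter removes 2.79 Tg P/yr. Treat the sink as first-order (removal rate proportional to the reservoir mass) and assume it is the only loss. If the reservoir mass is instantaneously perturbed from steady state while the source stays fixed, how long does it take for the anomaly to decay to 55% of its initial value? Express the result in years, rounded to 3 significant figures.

25300 yr

For a linear reservoir the anomaly decays as exp(−t/τ) with τ = M/F = 118000/2.79 = 42290 yr.
exp(−t/τ) = 0.55 ⇒ t = −τ ln(0.55) = 42290 × 0.5978 = 25280 yr.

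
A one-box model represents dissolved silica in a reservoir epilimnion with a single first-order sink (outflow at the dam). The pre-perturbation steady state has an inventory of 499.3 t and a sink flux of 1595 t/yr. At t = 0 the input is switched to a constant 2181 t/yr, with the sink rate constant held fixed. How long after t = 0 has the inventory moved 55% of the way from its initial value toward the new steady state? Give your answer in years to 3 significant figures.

0.250 yr

τ = M₀/F₀ = 499.3/1595 = 0.3130 yr.
The remaining gap fraction is e^(−t/τ); 55% covered ⇒ e^(−t/τ) = 0.450.
t = −τ ln(0.450) = 0.3130 × 0.7985 = 0.2500 yr.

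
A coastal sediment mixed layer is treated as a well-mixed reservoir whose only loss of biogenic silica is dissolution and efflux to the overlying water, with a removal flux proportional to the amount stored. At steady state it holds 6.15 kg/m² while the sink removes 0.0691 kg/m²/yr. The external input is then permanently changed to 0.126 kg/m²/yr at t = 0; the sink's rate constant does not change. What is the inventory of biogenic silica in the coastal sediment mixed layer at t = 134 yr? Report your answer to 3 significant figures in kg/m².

Residence time τ = M₀/F₀ = 89.00 yr. The eventual steady state is M_∞ = M₀·(F₁/F₀) = 6.15 × 0.126/0.0691 = 11.214 kg/m².
The anomaly ΔM(t) = M(t) − M_∞ decays as ΔM₀·e^(−t/τ) with ΔM₀ = 6.15 − 11.214 = −5.064 kg/m².
At t = 134 yr, e^(−t/τ) = e^(−1.506) = 0.2219, so ΔM = −1.124 kg/m² and M = 11.214 − 1.124 = 10.091 kg/m².

10.1 kg/m²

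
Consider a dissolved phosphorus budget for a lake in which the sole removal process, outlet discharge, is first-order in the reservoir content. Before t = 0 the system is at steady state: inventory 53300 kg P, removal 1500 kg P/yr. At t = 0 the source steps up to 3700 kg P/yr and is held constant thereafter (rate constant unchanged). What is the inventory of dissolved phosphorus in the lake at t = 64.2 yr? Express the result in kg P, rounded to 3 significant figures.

Residence time τ = M₀/F₀ = 35.53 yr. The eventual steady state is M_∞ = M₀·(F₁/F₀) = 53300 × 3700/1500 = 131470 kg P.
The anomaly ΔM(t) = M(t) − M_∞ decays as ΔM₀·e^(−t/τ) with ΔM₀ = 53300 − 131470 = −78170 kg P.
At t = 64.2 yr, e^(−t/τ) = e^(−1.807) = 0.1642, so ΔM = −12830 kg P and M = 131470 − 12830 = 118640 kg P.

119000 kg P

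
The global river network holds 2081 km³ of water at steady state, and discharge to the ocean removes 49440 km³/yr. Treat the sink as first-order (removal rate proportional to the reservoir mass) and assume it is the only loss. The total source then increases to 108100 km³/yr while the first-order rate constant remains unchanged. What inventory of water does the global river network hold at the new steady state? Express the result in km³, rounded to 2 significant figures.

Rate constant k = F/M = 49440 / 2081 = 23.76 yr⁻¹.
At the new steady state, source = k·M_new ⇒ M_new = 108100 / 23.76 = 4550 km³.
(Equivalently M_new = M × F_new/F_old = 2081 × 108100/49440.)

4600 km³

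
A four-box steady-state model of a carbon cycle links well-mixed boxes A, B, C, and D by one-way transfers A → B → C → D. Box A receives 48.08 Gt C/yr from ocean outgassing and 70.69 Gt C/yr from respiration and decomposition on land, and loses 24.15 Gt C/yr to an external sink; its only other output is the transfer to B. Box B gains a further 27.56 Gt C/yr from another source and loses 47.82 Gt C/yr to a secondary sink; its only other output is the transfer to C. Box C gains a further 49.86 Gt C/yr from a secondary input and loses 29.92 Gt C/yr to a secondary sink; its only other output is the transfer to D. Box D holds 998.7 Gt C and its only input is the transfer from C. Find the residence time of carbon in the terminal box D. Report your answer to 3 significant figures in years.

Box A: F(A→B) = (48.08 + 70.69) − 24.15 = 94.620 Gt C/yr.
Box B: F(B→C) = (94.620 + 27.56) − 47.82 = 74.360 Gt C/yr.
Box C: F(C→D) = (74.360 + 49.86) − 29.92 = 94.300 Gt C/yr.
Box D throughput = its input = 94.300 Gt C/yr; τ = 998.7 / 94.300 = 10.59 yr.

10.6 yr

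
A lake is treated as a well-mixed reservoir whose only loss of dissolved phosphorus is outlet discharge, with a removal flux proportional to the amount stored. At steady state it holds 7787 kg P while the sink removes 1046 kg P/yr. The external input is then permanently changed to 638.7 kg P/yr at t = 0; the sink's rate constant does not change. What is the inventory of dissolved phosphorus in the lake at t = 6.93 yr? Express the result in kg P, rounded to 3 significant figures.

5950 kg P

τ = M₀/F₀ = 7787/1046 = 7.445 yr; rate constant k = 1/τ.
New steady state M_∞ = F₁/k = F₁·τ = 638.7 × 7.445 = 4754.8 kg P.
M(t) = M_∞ + (M₀ − M_∞)·e^(−t/τ); t/τ = 6.93/7.445 = 0.9309, so e^(−t/τ) = 0.3942.
M(t) = 4754.8 + 3032 × 0.3942 = 5950.1 kg P.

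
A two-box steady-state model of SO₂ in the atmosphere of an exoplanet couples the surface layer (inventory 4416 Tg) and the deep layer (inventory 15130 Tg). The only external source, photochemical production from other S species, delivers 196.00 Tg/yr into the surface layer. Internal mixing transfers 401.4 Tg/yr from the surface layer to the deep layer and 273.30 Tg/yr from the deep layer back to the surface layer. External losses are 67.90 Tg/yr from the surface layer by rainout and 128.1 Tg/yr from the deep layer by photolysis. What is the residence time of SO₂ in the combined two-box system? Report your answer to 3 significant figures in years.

For the system as a whole, the A↔B exchange is internal and contributes nothing to the throughput; only the external sinks remove mass.
M_total = 4416 + 15130 = 19546 Tg.
ΣF_external_out = 67.90 + 128.1 = 196.00 Tg/yr.
τ = M_total / ΣF_ext = 19546 / 196.00 = 99.72 yr.

99.7 yr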